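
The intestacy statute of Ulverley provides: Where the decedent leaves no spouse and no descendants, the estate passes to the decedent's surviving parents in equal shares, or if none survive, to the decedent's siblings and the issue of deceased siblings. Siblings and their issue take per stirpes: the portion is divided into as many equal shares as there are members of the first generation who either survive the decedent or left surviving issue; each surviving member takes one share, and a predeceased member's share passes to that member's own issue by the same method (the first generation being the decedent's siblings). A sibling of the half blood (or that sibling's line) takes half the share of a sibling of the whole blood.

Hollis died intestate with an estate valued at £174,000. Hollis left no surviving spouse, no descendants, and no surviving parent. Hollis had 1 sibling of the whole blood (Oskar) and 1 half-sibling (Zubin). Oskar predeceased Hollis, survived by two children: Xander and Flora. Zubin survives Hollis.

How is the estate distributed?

Xander: £58,000; Flora: £58,000; Zubin: £58,000

The entire £174,000 passes to the siblings and their issue.
Counting each half-blood sibling's line as half a unit, there are 3/2 units in £174,000, so one unit is £116,000. Whole-blood lines (Oskar) take £116,000 each; half-blood lines (Zubin) take £58,000 each.
Oskar's share (£116,000) is divided into 2 shares of £58,000: Xander and Flora each take £58,000.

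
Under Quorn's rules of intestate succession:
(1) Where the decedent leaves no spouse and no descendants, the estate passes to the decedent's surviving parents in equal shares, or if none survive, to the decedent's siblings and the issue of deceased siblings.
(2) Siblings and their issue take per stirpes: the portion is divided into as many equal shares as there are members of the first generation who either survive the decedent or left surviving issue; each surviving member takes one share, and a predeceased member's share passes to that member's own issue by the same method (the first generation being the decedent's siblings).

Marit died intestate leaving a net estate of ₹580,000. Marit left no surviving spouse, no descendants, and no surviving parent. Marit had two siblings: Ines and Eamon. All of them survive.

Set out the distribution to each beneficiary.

Ines: ₹290,000; Eamon: ₹290,000

The entire ₹580,000 passes to the siblings and their issue.
That amount (₹580,000) is divided into 2 shares of ₹290,000: Ines and Eamon each take ₹290,000.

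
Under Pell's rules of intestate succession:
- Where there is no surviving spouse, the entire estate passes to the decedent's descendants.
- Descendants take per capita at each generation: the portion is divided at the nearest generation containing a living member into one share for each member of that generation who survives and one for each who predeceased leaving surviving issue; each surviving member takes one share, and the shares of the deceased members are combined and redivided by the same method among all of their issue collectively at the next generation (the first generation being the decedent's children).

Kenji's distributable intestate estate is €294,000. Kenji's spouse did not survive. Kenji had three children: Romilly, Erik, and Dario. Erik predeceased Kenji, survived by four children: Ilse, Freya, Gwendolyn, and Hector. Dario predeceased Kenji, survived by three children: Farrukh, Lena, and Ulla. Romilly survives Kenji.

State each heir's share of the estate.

The entire €294,000 passes to the descendants.
That amount (€294,000) is divided at the children's generation into 3 shares of €98,000. Romilly takes €98,000. The 2 shares of the deceased (Erik and Dario) are combined into a pool of €196,000.
That pool (€196,000) is divided at the grandchildren's generation equally among Ilse, Freya, Gwendolyn, Hector, Farrukh, Lena, and Ulla: €28,000 each.

Romilly: €98,000; Ilse: €28,000; Freya: €28,000; Gwendolyn: €28,000; Hector: €28,000; Farrukh: €28,000; Lena: €28,000; Ulla: €28,000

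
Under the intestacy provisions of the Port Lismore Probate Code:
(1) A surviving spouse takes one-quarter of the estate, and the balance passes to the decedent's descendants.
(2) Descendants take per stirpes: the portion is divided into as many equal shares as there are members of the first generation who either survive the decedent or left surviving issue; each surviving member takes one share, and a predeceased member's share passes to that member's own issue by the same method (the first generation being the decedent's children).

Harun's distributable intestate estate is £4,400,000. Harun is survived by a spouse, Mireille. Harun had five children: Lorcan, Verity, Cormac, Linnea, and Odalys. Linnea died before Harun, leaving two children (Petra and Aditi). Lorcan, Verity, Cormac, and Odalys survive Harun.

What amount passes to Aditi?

Aditi receives £330,000.

Mireille takes one-quarter of £4,400,000 = £1,100,000. The remaining £3,300,000 passes to the descendants.
The descendants' portion (£3,300,000) is divided into 5 shares of £660,000: Lorcan, Verity, Cormac, and Odalys each take £660,000; Linnea's £660,000 share passes to Linnea's issue.
Linnea's share (£660,000) is divided into 2 shares of £330,000: Petra and Aditi each take £330,000.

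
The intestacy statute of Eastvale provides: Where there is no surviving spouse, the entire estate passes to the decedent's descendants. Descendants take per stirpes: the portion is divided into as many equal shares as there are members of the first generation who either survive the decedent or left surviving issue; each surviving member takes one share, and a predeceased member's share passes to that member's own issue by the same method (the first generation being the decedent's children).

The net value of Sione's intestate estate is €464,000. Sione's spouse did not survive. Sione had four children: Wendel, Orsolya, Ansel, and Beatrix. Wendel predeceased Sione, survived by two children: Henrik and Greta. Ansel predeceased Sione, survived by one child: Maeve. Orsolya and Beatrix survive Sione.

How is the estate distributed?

The entire €464,000 passes to the descendants.
That amount (€464,000) is divided into 4 shares of €116,000: Orsolya and Beatrix each take €116,000; Wendel's €116,000 share passes to Wendel's issue; Ansel's €116,000 share passes to Ansel's issue.
Wendel's share (€116,000) is divided into 2 shares of €58,000: Henrik and Greta each take €58,000.
Ansel's share (€116,000) passes entirely to Maeve.

Henrik: €58,000; Greta: €58,000; Orsolya: €116,000; Maeve: €116,000; Beatrix: €116,000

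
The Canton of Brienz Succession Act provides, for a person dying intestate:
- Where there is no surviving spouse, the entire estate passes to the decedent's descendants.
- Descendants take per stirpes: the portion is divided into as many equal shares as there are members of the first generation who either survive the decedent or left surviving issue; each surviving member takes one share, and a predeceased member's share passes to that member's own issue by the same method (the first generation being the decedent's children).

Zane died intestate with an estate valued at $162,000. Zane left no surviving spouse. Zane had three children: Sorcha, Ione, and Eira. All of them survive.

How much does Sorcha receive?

The entire $162,000 passes to the descendants.
That amount ($162,000) is divided into 3 shares of $54,000: Sorcha, Ione, and Eira each take $54,000.

Sorcha receives $54,000.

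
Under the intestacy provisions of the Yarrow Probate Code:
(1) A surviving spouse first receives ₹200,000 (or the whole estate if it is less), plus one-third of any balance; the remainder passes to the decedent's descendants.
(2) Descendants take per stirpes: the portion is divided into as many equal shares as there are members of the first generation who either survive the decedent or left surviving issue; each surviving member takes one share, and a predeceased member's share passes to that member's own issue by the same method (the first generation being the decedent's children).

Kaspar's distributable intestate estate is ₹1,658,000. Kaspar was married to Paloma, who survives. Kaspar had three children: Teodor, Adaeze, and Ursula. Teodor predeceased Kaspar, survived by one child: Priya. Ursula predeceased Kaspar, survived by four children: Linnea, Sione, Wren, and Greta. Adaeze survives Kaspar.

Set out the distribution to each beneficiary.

Paloma first takes ₹200,000, leaving a balance of ₹1,458,000. Paloma then takes one-third of the balance (₹486,000), for a total of ₹686,000. The remaining ₹972,000 passes to the descendants.
The descendants' portion (₹972,000) is divided into 3 shares of ₹324,000: Adaeze takes ₹324,000; Teodor's ₹324,000 share passes to Teodor's issue; Ursula's ₹324,000 share passes to Ursula's issue.
Teodor's share (₹324,000) passes entirely to Priya.
Ursula's share (₹324,000) is divided into 4 shares of ₹81,000: Linnea, Sione, Wren, and Greta each take ₹81,000.

Paloma: ₹686,000; Priya: ₹324,000; Adaeze: ₹324,000; Linnea: ₹81,000; Sione: ₹81,000; Wren: ₹81,000; Greta: ₹81,000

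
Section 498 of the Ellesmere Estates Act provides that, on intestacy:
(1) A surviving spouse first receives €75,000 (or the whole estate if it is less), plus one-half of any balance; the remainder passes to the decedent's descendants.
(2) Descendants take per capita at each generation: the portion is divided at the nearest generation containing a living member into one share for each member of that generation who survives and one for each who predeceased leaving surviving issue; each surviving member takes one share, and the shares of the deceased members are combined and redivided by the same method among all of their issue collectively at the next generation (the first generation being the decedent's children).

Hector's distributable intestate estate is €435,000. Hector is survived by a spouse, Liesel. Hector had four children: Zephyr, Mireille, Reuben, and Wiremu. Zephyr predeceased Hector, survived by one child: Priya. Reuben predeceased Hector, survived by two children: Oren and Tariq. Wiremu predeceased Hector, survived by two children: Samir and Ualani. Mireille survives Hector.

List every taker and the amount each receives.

Liesel: €255,000; Priya: €27,000; Mireille: €45,000; Oren: €27,000; Tariq: €27,000; Samir: €27,000; Ualani: €27,000

Liesel first takes €75,000, leaving a balance of €360,000. Liesel then takes one-half of the balance (€180,000), for a total of €255,000. The remaining €180,000 passes to the descendants.
The descendants' portion (€180,000) is divided at the children's generation into 4 shares of €45,000. Mireille takes €45,000. The 3 shares of the deceased (Zephyr, Reuben, and Wiremu) are combined into a pool of €135,000.
That pool (€135,000) is divided at the grandchildren's generation equally among Priya, Oren, Tariq, Samir, and Ualani: €27,000 each.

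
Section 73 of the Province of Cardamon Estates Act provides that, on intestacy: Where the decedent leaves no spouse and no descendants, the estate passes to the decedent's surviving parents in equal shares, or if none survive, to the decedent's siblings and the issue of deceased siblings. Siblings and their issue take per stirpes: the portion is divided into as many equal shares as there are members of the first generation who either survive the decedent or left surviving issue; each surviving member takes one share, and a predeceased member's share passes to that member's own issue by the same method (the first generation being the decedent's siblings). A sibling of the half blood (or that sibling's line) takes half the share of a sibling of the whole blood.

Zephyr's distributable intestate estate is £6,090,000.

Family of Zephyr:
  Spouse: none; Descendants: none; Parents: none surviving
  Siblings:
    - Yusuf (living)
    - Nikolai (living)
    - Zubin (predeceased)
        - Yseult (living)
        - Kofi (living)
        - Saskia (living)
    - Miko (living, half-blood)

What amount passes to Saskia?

The entire £6,090,000 passes to the siblings and their issue.
Counting each half-blood sibling's line as half a unit, there are 7/2 units in £6,090,000, so one unit is £1,740,000. Whole-blood lines (Yusuf, Nikolai, and Zubin) take £1,740,000 each; half-blood lines (Miko) take £870,000 each.
Zubin's share (£1,740,000) is divided into 3 shares of £580,000: Yseult, Kofi, and Saskia each take £580,000.

Saskia receives £580,000.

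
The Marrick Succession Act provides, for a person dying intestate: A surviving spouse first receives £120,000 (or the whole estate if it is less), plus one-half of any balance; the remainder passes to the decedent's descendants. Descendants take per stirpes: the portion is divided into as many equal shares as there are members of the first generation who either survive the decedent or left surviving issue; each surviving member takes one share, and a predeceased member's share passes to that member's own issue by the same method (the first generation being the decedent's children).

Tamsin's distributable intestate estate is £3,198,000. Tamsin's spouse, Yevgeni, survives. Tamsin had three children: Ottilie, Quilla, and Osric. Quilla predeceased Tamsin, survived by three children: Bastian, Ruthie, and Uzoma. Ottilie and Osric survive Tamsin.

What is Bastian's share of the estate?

Yevgeni first takes £120,000, leaving a balance of £3,078,000. Yevgeni then takes one-half of the balance (£1,539,000), for a total of £1,659,000. The remaining £1,539,000 passes to the descendants.
The descendants' portion (£1,539,000) is divided into 3 shares of £513,000: Ottilie and Osric each take £513,000; Quilla's £513,000 share passes to Quilla's issue.
Quilla's share (£513,000) is divided into 3 shares of £171,000: Bastian, Ruthie, and Uzoma each take £171,000.

Bastian receives £171,000.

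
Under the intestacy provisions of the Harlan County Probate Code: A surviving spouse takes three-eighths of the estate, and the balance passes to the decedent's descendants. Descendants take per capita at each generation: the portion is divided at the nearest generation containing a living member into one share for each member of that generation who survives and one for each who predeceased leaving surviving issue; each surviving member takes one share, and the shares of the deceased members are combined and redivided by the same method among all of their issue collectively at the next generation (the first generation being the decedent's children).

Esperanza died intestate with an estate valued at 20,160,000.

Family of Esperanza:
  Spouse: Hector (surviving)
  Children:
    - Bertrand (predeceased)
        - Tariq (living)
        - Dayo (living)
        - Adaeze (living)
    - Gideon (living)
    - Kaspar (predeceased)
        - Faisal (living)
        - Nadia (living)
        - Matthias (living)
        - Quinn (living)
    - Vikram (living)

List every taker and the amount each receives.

Hector takes three-eighths of 20,160,000 = 7,560,000. The remaining 12,600,000 passes to the descendants.
The descendants' portion (12,600,000) is divided at the children's generation into 4 shares of 3,150,000. Gideon and Vikram each take 3,150,000. The 2 shares of the deceased (Bertrand and Kaspar) are combined into a pool of 6,300,000.
That pool (6,300,000) is divided at the grandchildren's generation equally among Tariq, Dayo, Adaeze, Faisal, Nadia, Matthias, and Quinn: 900,000 each.

Hector: 7,560,000; Tariq: 900,000; Dayo: 900,000; Adaeze: 900,000; Gideon: 3,150,000; Faisal: 900,000; Nadia: 900,000; Matthias: 900,000; Quinn: 900,000; Vikram: 3,150,000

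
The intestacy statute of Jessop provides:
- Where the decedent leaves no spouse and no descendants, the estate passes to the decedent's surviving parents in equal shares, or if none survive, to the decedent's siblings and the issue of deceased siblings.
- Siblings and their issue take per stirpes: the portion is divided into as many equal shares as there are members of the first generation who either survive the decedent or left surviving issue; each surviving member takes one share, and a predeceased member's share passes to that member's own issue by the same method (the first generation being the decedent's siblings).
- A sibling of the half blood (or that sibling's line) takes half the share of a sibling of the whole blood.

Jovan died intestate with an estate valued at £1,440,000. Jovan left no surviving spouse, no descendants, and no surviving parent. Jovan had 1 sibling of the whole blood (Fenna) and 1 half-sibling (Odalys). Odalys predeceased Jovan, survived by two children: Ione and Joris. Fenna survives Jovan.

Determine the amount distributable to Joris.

Joris receives £240,000.

The entire £1,440,000 passes to the siblings and their issue.
Counting each half-blood sibling's line as half a unit, there are 3/2 units in £1,440,000, so one unit is £960,000. Whole-blood lines (Fenna) take £960,000 each; half-blood lines (Odalys) take £480,000 each.
Odalys's share (£480,000) is divided into 2 shares of £240,000: Ione and Joris each take £240,000.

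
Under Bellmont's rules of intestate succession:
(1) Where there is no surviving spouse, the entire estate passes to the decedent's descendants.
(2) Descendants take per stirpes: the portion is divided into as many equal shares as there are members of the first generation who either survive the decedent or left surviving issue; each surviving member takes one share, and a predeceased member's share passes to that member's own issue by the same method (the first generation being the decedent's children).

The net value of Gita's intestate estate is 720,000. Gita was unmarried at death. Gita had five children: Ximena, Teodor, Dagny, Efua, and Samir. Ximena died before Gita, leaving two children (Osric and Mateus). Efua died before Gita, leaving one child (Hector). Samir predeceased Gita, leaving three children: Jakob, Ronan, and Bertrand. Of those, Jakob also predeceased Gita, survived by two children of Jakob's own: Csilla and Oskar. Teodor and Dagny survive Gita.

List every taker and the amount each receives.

Osric: 72,000; Mateus: 72,000; Teodor: 144,000; Dagny: 144,000; Hector: 144,000; Csilla: 24,000; Oskar: 24,000; Ronan: 48,000; Bertrand: 48,000

The entire 720,000 passes to the descendants.
That amount (720,000) is divided into 5 shares of 144,000: Teodor and Dagny each take 144,000; Ximena's 144,000 share passes to Ximena's issue; Efua's 144,000 share passes to Efua's issue; Samir's 144,000 share passes to Samir's issue.
Ximena's share (144,000) is divided into 2 shares of 72,000: Osric and Mateus each take 72,000.
Efua's share (144,000) passes entirely to Hector.
Samir's share (144,000) is divided into 3 shares of 48,000: Ronan and Bertrand each take 48,000; Jakob's 48,000 share passes to Jakob's issue.
Jakob's share (48,000) is divided into 2 shares of 24,000: Csilla and Oskar each take 24,000.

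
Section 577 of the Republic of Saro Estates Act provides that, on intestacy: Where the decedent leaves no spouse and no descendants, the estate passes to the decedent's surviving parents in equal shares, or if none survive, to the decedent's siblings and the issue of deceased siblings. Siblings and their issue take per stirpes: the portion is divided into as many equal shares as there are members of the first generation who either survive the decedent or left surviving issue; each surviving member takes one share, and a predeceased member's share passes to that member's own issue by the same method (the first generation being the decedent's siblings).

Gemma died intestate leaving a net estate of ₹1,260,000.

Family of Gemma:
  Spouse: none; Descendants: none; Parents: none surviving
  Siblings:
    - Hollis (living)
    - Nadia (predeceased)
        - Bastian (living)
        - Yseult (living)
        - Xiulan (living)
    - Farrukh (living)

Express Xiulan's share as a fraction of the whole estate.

The entire ₹1,260,000 passes to the siblings and their issue.
That amount (₹1,260,000) is divided into 3 shares of ₹420,000: Hollis and Farrukh each take ₹420,000; Nadia's ₹420,000 share passes to Nadia's issue.
Nadia's share (₹420,000) is divided into 3 shares of ₹140,000: Bastian, Yseult, and Xiulan each take ₹140,000.

Xiulan receives 1/9 of the estate.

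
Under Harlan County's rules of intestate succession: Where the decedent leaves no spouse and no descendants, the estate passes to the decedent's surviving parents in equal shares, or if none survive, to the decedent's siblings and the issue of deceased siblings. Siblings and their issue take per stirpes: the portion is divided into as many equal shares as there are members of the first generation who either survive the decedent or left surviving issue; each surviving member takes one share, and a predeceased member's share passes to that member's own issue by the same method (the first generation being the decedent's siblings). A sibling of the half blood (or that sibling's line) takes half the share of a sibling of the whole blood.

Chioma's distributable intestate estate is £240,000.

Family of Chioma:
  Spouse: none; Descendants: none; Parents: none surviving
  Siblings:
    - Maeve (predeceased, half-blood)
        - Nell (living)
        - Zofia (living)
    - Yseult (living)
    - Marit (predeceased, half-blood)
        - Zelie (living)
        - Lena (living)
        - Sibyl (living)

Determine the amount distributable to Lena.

The entire £240,000 passes to the siblings and their issue.
Counting each half-blood sibling's line as half a unit, there are 2 units in £240,000, so one unit is £120,000. Whole-blood lines (Yseult) take £120,000 each; half-blood lines (Maeve and Marit) take £60,000 each.
Maeve's share (£60,000) is divided into 2 shares of £30,000: Nell and Zofia each take £30,000.
Marit's share (£60,000) is divided into 3 shares of £20,000: Zelie, Lena, and Sibyl each take £20,000.

Lena receives £20,000.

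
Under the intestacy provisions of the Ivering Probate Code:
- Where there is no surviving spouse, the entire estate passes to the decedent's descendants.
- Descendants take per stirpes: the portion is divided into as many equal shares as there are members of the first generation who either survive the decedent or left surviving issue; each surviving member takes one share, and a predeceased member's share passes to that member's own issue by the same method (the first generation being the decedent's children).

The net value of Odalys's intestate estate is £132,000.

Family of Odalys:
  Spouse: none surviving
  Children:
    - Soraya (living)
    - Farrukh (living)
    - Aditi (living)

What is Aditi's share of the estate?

Aditi receives £44,000.

The entire £132,000 passes to the descendants.
That amount (£132,000) is divided into 3 shares of £44,000: Soraya, Farrukh, and Aditi each take £44,000.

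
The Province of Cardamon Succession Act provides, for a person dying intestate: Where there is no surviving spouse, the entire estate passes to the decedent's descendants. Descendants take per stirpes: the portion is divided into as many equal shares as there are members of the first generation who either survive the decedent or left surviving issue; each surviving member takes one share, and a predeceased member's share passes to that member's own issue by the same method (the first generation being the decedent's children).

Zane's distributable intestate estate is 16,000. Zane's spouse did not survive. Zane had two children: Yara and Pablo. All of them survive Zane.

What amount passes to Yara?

Yara receives 8,000.

The entire 16,000 passes to the descendants.
That amount (16,000) is divided into 2 shares of 8,000: Yara and Pablo each take 8,000.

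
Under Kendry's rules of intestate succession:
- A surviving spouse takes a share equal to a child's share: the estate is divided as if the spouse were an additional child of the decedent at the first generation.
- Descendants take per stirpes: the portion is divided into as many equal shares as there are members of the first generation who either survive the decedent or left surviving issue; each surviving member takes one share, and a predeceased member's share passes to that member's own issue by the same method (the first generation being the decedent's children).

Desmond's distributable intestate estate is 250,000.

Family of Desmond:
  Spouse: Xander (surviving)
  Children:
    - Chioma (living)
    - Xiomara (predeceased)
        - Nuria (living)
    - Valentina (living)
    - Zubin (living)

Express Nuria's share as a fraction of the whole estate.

Nuria receives 1/5 of the estate.

The spouse counts as an additional share at the children's level, so there are 5 primary shares of 50,000. Xander takes one such share (50,000).
The children's combined portion (200,000) is divided into 4 shares of 50,000: Chioma, Valentina, and Zubin each take 50,000; Xiomara's 50,000 share passes to Xiomara's issue.
Xiomara's share (50,000) passes entirely to Nuria.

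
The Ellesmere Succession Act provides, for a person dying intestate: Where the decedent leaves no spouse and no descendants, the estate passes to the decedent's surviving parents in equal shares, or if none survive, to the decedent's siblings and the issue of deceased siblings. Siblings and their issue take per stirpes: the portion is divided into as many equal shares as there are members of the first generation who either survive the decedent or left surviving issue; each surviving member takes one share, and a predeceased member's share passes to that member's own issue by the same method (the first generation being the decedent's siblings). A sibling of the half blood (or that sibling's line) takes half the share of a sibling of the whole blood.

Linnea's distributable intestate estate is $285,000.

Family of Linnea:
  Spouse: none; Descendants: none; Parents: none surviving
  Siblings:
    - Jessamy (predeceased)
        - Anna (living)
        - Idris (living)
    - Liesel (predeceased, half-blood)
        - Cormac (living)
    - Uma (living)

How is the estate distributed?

The entire $285,000 passes to the siblings and their issue.
Counting each half-blood sibling's line as half a unit, there are 5/2 units in $285,000, so one unit is $114,000. Whole-blood lines (Jessamy and Uma) take $114,000 each; half-blood lines (Liesel) take $57,000 each.
Jessamy's share ($114,000) is divided into 2 shares of $57,000: Anna and Idris each take $57,000.
Liesel's share ($57,000) passes entirely to Cormac.

Anna: $57,000; Idris: $57,000; Cormac: $57,000; Uma: $114,000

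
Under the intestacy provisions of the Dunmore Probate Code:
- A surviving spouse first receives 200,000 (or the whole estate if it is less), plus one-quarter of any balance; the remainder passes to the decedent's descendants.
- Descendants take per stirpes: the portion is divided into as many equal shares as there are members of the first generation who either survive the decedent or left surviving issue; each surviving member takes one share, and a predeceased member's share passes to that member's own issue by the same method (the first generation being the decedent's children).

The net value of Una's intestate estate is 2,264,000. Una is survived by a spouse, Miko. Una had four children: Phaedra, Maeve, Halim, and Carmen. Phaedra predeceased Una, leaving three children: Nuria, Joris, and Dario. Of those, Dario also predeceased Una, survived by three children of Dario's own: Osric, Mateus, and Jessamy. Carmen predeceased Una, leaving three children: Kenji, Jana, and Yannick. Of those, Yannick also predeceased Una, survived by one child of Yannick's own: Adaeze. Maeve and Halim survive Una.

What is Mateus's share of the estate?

Mateus receives 43,000.

Miko first takes 200,000, leaving a balance of 2,064,000. Miko then takes one-quarter of the balance (516,000), for a total of 716,000. The remaining 1,548,000 passes to the descendants.
The descendants' portion (1,548,000) is divided into 4 shares of 387,000: Maeve and Halim each take 387,000; Phaedra's 387,000 share passes to Phaedra's issue; Carmen's 387,000 share passes to Carmen's issue.
Phaedra's share (387,000) is divided into 3 shares of 129,000: Nuria and Joris each take 129,000; Dario's 129,000 share passes to Dario's issue.
Dario's share (129,000) is divided into 3 shares of 43,000: Osric, Mateus, and Jessamy each take 43,000.
Carmen's share (387,000) is divided into 3 shares of 129,000: Kenji and Jana each take 129,000; Yannick's 129,000 share passes to Yannick's issue.
Yannick's share (129,000) passes entirely to Adaeze.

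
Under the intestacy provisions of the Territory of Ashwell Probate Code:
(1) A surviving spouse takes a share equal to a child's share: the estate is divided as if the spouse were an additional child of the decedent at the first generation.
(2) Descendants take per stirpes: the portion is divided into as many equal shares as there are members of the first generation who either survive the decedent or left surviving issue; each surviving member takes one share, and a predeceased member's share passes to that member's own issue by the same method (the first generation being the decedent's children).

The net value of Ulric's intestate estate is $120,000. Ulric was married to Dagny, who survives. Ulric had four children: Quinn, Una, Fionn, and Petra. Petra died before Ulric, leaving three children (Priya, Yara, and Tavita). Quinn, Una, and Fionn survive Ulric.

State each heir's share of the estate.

Dagny: $24,000; Quinn: $24,000; Una: $24,000; Fionn: $24,000; Priya: $8,000; Yara: $8,000; Tavita: $8,000

The spouse counts as an additional share at the children's level, so there are 5 primary shares of $24,000. Dagny takes one such share ($24,000).
The children's combined portion ($96,000) is divided into 4 shares of $24,000: Quinn, Una, and Fionn each take $24,000; Petra's $24,000 share passes to Petra's issue.
Petra's share ($24,000) is divided into 3 shares of $8,000: Priya, Yara, and Tavita each take $8,000.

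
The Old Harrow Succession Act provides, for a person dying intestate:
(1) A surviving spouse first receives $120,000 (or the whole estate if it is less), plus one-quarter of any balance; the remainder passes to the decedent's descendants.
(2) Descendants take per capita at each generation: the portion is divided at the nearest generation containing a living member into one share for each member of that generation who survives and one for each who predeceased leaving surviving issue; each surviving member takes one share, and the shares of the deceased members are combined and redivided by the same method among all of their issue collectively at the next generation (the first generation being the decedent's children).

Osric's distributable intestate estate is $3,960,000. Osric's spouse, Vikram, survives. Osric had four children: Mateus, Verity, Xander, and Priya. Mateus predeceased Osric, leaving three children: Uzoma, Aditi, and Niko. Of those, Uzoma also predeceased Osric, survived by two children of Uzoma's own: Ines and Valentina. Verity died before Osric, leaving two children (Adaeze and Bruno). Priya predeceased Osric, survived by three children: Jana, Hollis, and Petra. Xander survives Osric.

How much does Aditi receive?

Vikram first takes $120,000, leaving a balance of $3,840,000. Vikram then takes one-quarter of the balance ($960,000), for a total of $1,080,000. The remaining $2,880,000 passes to the descendants.
The descendants' portion ($2,880,000) is divided at the children's generation into 4 shares of $720,000. Xander takes $720,000. The 3 shares of the deceased (Mateus, Verity, and Priya) are combined into a pool of $2,160,000.
That pool ($2,160,000) is divided at the grandchildren's generation into 8 shares of $270,000. Aditi, Niko, Adaeze, Bruno, Jana, Hollis, and Petra each take $270,000. The remaining share for the deceased Uzoma ($270,000) is carried to the next generation.
That pool ($270,000) is divided at the great-grandchildren's generation equally among Ines and Valentina: $135,000 each.

Aditi receives $270,000.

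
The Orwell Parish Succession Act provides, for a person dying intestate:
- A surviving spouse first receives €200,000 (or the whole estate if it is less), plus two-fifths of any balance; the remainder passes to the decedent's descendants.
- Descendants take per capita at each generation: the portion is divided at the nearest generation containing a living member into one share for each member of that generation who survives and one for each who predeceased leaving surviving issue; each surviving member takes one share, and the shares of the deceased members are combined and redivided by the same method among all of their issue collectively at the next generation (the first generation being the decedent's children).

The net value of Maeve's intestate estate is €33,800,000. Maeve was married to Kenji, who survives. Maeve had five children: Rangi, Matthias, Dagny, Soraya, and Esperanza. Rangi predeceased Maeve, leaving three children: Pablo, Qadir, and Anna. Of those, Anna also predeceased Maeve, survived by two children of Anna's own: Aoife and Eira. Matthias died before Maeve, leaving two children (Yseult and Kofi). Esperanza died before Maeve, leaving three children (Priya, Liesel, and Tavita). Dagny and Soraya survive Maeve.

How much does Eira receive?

Eira receives €756,000.

Kenji first takes €200,000, leaving a balance of €33,600,000. Kenji then takes two-fifths of the balance (€13,440,000), for a total of €13,640,000. The remaining €20,160,000 passes to the descendants.
The descendants' portion (€20,160,000) is divided at the children's generation into 5 shares of €4,032,000. Dagny and Soraya each take €4,032,000. The 3 shares of the deceased (Rangi, Matthias, and Esperanza) are combined into a pool of €12,096,000.
That pool (€12,096,000) is divided at the grandchildren's generation into 8 shares of €1,512,000. Pablo, Qadir, Yseult, Kofi, Priya, Liesel, and Tavita each take €1,512,000. The remaining share for the deceased Anna (€1,512,000) is carried to the next generation.
That pool (€1,512,000) is divided at the great-grandchildren's generation equally among Aoife and Eira: €756,000 each.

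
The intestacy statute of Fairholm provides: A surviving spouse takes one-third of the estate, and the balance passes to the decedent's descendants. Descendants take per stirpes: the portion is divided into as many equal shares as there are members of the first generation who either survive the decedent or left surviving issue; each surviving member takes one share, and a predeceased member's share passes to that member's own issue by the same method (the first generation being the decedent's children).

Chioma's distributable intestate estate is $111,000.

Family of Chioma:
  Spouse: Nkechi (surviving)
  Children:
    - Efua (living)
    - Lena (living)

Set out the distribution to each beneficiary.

Nkechi takes one-third of $111,000 = $37,000. The remaining $74,000 passes to the descendants.
The descendants' portion ($74,000) is divided into 2 shares of $37,000: Efua and Lena each take $37,000.

Nkechi: $37,000; Efua: $37,000; Lena: $37,000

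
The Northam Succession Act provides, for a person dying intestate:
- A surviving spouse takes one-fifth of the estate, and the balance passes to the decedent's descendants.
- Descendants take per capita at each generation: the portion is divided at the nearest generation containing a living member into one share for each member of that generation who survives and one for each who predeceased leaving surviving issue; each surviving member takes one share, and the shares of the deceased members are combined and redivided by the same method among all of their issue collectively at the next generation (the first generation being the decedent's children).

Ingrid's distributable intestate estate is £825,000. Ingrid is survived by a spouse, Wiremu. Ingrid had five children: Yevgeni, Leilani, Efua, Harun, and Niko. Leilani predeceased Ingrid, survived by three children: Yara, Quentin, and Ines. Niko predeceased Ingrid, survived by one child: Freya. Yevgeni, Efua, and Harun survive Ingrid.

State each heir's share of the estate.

Wiremu: £165,000; Yevgeni: £132,000; Yara: £66,000; Quentin: £66,000; Ines: £66,000; Efua: £132,000; Harun: £132,000; Freya: £66,000

Wiremu takes one-fifth of £825,000 = £165,000. The remaining £660,000 passes to the descendants.
The descendants' portion (£660,000) is divided at the children's generation into 5 shares of £132,000. Yevgeni, Efua, and Harun each take £132,000. The 2 shares of the deceased (Leilani and Niko) are combined into a pool of £264,000.
That pool (£264,000) is divided at the grandchildren's generation equally among Yara, Quentin, Ines, and Freya: £66,000 each.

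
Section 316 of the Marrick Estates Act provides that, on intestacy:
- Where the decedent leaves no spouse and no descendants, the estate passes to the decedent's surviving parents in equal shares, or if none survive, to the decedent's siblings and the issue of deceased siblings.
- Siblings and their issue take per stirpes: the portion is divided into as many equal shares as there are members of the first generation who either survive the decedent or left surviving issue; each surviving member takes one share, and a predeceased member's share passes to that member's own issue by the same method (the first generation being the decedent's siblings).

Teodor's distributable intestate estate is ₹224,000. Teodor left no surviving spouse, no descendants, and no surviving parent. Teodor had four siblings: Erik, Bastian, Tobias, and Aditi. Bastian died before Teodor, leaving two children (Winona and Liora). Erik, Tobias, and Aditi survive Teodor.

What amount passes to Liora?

Liora receives ₹28,000.

The entire ₹224,000 passes to the siblings and their issue.
That amount (₹224,000) is divided into 4 shares of ₹56,000: Erik, Tobias, and Aditi each take ₹56,000; Bastian's ₹56,000 share passes to Bastian's issue.
Bastian's share (₹56,000) is divided into 2 shares of ₹28,000: Winona and Liora each take ₹28,000.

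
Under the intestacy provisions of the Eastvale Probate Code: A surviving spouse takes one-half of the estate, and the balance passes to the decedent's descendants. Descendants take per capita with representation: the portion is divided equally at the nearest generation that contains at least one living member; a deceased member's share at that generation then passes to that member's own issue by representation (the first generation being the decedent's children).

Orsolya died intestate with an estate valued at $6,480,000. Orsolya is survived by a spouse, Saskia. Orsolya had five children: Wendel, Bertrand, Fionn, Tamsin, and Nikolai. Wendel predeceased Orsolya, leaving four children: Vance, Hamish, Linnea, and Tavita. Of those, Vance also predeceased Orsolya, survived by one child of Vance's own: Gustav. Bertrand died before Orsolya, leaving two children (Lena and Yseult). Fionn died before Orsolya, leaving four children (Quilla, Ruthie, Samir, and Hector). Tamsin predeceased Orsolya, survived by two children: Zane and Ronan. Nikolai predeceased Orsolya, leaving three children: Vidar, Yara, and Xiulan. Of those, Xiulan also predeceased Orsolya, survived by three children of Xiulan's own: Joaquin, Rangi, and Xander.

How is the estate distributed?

Saskia: $3,240,000; Gustav: $216,000; Hamish: $216,000; Linnea: $216,000; Tavita: $216,000; Lena: $216,000; Yseult: $216,000; Quilla: $216,000; Ruthie: $216,000; Samir: $216,000; Hector: $216,000; Zane: $216,000; Ronan: $216,000; Vidar: $216,000; Yara: $216,000; Joaquin: $72,000; Rangi: $72,000; Xander: $72,000

Saskia takes one-half of $6,480,000 = $3,240,000. The remaining $3,240,000 passes to the descendants.
No child survives, so the initial division is made at the grandchildren's generation.
The descendants' portion ($3,240,000) is divided into 15 shares of $216,000: Hamish, Linnea, Tavita, Lena, Yseult, Quilla, Ruthie, Samir, Hector, Zane, Ronan, Vidar, and Yara each take $216,000; Vance's $216,000 share passes to Vance's issue; Xiulan's $216,000 share passes to Xiulan's issue.
Vance's share ($216,000) passes entirely to Gustav.
Xiulan's share ($216,000) is divided into 3 shares of $72,000: Joaquin, Rangi, and Xander each take $72,000.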